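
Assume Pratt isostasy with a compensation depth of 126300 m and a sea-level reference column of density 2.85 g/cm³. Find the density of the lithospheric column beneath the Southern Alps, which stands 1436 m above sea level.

2.82 g/cm³

Pratt balance: ρ_ref D = ρ (D + h).
ρ = ρ_ref D/(D + h) = 2.85 × 126300 m/(126300 m + 1436 m) = 2.82 g/cm³.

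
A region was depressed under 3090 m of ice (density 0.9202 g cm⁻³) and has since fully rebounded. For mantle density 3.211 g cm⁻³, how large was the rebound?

886 m

Removing the load lets mantle flow back in; uplift u satisfies ρ_ice t = ρ_m u.
u = t ρ_ice/ρ_m = 3090 m × 0.9202/3.211 = 886 m.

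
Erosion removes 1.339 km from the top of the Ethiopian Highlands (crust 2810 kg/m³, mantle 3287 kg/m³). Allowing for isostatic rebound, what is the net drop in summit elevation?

Rebound u = e ρ_c/ρ_m = 1.339 km × 2810/3287 = 1.145 km.
Net surface drop = e − u = 1.339 km − 1.145 km = e (ρ_m − ρ_c)/ρ_m = 0.194 km.

0.194 km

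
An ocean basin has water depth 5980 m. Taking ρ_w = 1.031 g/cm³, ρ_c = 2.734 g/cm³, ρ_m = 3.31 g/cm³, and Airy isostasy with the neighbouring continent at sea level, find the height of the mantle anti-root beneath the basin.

Balancing pressure at the compensation depth: replacing crust with seawater at the top is compensated by replacing crust with mantle at the base: d (ρ_c − ρ_w) = a (ρ_m − ρ_c).
a = d (ρ_c − ρ_w)/(ρ_m − ρ_c) = 5980 m × 1.703/0.576 = 17700 m.

17700 m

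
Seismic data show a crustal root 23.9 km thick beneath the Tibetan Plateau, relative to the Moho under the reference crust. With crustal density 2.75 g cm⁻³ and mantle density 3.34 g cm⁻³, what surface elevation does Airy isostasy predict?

Equating mass per unit area of the two columns: ρ_c h = (ρ_m − ρ_c) r.
h = r (ρ_m − ρ_c) / ρ_c = 23.9 km × (3.34 − 2.75) / 2.75 = 5.13 km.

5.13 km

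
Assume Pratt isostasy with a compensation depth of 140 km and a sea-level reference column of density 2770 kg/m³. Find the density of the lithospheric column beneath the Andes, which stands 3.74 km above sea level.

2700 kg/m³

Pratt balance: ρ_ref D = ρ (D + h).
ρ = ρ_ref D/(D + h) = 2770 × 140 km/(140 km + 3.74 km) = 2700 kg/m³.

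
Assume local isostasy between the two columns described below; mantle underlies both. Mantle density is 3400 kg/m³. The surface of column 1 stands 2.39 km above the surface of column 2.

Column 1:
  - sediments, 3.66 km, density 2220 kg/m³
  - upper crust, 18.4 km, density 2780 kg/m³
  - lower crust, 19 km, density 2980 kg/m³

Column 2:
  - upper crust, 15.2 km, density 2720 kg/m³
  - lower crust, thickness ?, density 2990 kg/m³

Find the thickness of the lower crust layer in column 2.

Take the compensation level at the base of the deeper column (depth z_c below the surface of column 1) and equate Σ ρ_i t_i down to z_c; mantle fills any gap and the z_c terms cancel.
Column 1: 3.66×2220 + 18.4×2780 + 19×2980 + (z_c − 41.06)×3400
Column 2: 2.39×0 + 15.2×2720 + x×2990 + (z_c − 2.39 − 15.2 − x)×3400
The z_c×3400 term appears on both sides and cancels. Collect the known terms of each column as K = Σ(ρt)_known − 3400 × (depth of known layers): K_1 = 115897.2 − 3400×41.06 = −23706.8; K_2 = 41344 − 3400×(2.39 + 15.2) = −18462.
Balance: K_1 = K_2 − x×(3400 − 2990), so x = (K_2 − K_1)/(3400 − 2990) = 5244.8/410 = 12.8 km.

12.8 km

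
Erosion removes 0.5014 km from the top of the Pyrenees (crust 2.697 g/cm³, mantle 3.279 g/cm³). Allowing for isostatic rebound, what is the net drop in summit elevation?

0.089 km

Rebound u = e ρ_c/ρ_m = 0.5014 km × 2.697/3.279 = 0.4124 km.
Net surface drop = e − u = 0.5014 km − 0.4124 km = e (ρ_m − ρ_c)/ρ_m = 0.089 km.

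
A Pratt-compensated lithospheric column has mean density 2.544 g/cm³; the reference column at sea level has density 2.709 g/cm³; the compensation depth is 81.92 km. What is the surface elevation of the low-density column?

ρ_ref D = ρ (D + h) → h = D (ρ_ref − ρ)/ρ.
h = 81.92 km × (2.709 − 2.544)/2.544 = 5.31 km.

5.31 km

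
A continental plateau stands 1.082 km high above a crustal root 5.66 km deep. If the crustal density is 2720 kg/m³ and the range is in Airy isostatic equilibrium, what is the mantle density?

Airy balance: ρ_c h = (ρ_m − ρ_c) r → ρ_m = ρ_c (1 + h/r).
ρ_m = 2720 × (1 + 1.082 km/5.66 km) = 3240 kg/m³.

3240 kg/m³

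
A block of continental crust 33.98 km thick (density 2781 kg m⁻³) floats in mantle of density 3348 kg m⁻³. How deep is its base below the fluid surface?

28.2 km

Draft d = t ρ_obj/ρ_fluid = 33.98 km × 2781/3348 = 28.2 km.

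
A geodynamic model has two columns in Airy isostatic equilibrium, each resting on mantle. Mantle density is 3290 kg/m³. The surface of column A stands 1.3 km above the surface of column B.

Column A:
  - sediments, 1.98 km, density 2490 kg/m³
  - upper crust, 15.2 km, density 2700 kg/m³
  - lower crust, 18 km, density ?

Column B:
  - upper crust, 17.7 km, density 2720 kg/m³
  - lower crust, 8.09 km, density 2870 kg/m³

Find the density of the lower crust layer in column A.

Take the compensation level at the base of the deeper column (depth z_c below the surface of column A) and equate Σ ρ_i t_i down to z_c; mantle fills any gap and the z_c terms cancel.
Column A: 1.98×2490 + 15.2×2700 + 18×ρ + (z_c − 35.18)×3290
Column B: 1.3×0 + 17.7×2720 + 8.09×2870 + (z_c − 1.3 − 25.79)×3290
The z_c×3290 term appears on both sides and cancels. Collect the known terms of each column as K = Σ(ρt)_known − 3290 × (depth of known layers): K_A = 45970.2 − 3290×35.18 = −69772; K_B = 71362.3 − 3290×(1.3 + 25.79) = −17763.8.
Balance: K_A + 18×ρ = K_B, so ρ = (K_B − K_A)/18 = 52008.2/18 = 2890 kg/m³.

2890 kg/m³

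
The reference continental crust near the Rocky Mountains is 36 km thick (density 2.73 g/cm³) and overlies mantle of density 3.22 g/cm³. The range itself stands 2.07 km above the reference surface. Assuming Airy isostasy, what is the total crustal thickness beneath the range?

Root depth r = h ρ_c / (ρ_m − ρ_c) = 2.07 km × 2.73 / 0.49 = 11.53 km.
Total thickness = T + h + r = 36 km + 2.07 km + 11.53 km = 49.6 km.

49.6 km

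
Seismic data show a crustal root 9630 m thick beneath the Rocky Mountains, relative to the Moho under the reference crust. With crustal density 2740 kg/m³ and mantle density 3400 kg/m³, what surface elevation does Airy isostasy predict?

In Airy isostatic equilibrium: ρ_c h = (ρ_m − ρ_c) r.
h = r (ρ_m − ρ_c) / ρ_c = 9630 m × (3400 − 2740) / 2740 = 2320 m.

2320 m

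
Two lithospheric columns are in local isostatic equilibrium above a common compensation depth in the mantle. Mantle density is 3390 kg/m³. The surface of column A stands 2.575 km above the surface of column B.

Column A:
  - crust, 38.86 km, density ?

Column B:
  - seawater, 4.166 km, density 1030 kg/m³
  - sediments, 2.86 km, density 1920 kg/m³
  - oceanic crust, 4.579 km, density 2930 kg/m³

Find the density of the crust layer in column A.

2750 kg/m³

Take the compensation level at the base of the deeper column (depth z_c below the surface of column A) and equate Σ ρ_i t_i down to z_c; mantle fills any gap and the z_c terms cancel.
Column A: 38.86×ρ + (z_c − 38.86)×3390
Column B: 2.575×0 + 4.166×1030 + 2.86×1920 + 4.579×2930 + (z_c − 2.575 − 11.605)×3390
The z_c×3390 term appears on both sides and cancels. Collect the known terms of each column as K = Σ(ρt)_known − 3390 × (depth of known layers): K_A = 0 − 3390×38.86 = −131735.4; K_B = 23198.65 − 3390×(2.575 + 11.605) = −24871.55.
Balance: K_A + 38.86×ρ = K_B, so ρ = (K_B − K_A)/38.86 = 106864/38.86 = 2750 kg/m³.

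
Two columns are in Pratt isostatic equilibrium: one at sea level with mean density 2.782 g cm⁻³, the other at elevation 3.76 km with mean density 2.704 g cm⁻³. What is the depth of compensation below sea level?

130 km

ρ_ref D = ρ (D + h) → D (ρ_ref − ρ) = ρ h.
D = ρ h/(ρ_ref − ρ) = 2.704 × 3.76 km/(2.782 − 2.704) = 130 km.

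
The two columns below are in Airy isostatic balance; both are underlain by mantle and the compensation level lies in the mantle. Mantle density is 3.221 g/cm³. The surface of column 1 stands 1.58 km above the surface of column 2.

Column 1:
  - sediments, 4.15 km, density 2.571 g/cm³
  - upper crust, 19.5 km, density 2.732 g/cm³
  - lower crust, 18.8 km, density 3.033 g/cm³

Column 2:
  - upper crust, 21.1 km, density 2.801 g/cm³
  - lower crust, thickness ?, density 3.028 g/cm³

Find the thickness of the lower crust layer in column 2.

Take the compensation level at the base of the deeper column (depth z_c below the surface of column 1) and equate Σ ρ_i t_i down to z_c; mantle fills any gap and the z_c terms cancel.
Column 1: 4.15×2.571 + 19.5×2.732 + 18.8×3.033 + (z_c − 42.45)×3.221
Column 2: 1.58×0 + 21.1×2.801 + x×3.028 + (z_c − 1.58 − 21.1 − x)×3.221
The z_c×3.221 term appears on both sides and cancels. Collect the known terms of each column as K = Σ(ρt)_known − 3.221 × (depth of known layers): K_1 = 120.96405 − 3.221×42.45 = −15.7674; K_2 = 59.1011 − 3.221×(1.58 + 21.1) = −13.95118.
Balance: K_1 = K_2 − x×(3.221 − 3.028), so x = (K_2 − K_1)/(3.221 − 3.028) = 1.81622/0.193 = 9.41 km.

9.41 km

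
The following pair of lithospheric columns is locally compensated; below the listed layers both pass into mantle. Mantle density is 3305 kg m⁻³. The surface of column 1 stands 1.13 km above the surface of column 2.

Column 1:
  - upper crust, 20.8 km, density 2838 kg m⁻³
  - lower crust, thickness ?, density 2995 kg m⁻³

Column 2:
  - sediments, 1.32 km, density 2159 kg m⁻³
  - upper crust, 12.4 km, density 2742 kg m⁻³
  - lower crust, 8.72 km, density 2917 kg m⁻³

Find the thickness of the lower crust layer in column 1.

19 km

Take the compensation level at the base of the deeper column (depth z_c below the surface of column 1) and equate Σ ρ_i t_i down to z_c; mantle fills any gap and the z_c terms cancel.
Column 1: 20.8×2838 + x×2995 + (z_c − 20.8 − x)×3305
Column 2: 1.13×0 + 1.32×2159 + 12.4×2742 + 8.72×2917 + (z_c − 1.13 − 22.44)×3305
The z_c×3305 term appears on both sides and cancels. Collect the known terms of each column as K = Σ(ρt)_known − 3305 × (depth of known layers): K_1 = 59030.4 − 3305×20.8 = −9713.6; K_2 = 62286.92 − 3305×(1.13 + 22.44) = −15611.93.
Balance: K_1 − x×(3305 − 2995) = K_2, so x = (K_1 − K_2)/(3305 − 2995) = 5898.33/310 = 19 km.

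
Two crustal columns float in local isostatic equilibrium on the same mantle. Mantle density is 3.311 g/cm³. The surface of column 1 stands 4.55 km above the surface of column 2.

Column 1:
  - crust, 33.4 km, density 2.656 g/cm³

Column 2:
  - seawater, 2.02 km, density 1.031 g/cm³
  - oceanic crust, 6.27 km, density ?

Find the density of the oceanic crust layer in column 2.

Take the compensation level at the base of the deeper column (depth z_c below the surface of column 1) and equate Σ ρ_i t_i down to z_c; mantle fills any gap and the z_c terms cancel.
Column 1: 33.4×2.656 + (z_c − 33.4)×3.311
Column 2: 4.55×0 + 2.02×1.031 + 6.27×ρ + (z_c − 4.55 − 8.29)×3.311
The z_c×3.311 term appears on both sides and cancels. Collect the known terms of each column as K = Σ(ρt)_known − 3.311 × (depth of known layers): K_1 = 88.7104 − 3.311×33.4 = −21.877; K_2 = 2.08262 − 3.311×(4.55 + 8.29) = −40.43062.
Balance: K_1 = K_2 + 6.27×ρ, so ρ = (K_1 − K_2)/6.27 = 18.5536/6.27 = 2.96 g/cm³.

2.96 g/cm³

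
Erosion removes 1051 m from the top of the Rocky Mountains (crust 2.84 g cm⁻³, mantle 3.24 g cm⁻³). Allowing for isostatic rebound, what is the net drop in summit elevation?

130 m

Rebound u = e ρ_c/ρ_m = 1051 m × 2.84/3.24 = 921.2 m.
Net surface drop = e − u = 1051 m − 921.2 m = e (ρ_m − ρ_c)/ρ_m = 130 m.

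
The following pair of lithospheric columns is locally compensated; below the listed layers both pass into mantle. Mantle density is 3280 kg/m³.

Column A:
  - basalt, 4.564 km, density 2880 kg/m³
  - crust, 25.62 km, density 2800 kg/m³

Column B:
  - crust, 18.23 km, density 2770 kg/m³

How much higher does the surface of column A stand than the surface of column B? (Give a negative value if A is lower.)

1.47 km

For any compensation level in the mantle, the mantle terms cancel and isostasy reduces to e = (Σt_A − Σt_B) − (Σ(ρt)_A − Σ(ρt)_B) / ρ_m.
Σt_A = 30.184 km; Σt_B = 18.23 km; Σ(ρt)_A = 84880.32; Σ(ρt)_B = 50497.1 (in km·kg/m³).
e = (30.184 − 18.23) − (84880.32 − 50497.1) / 3280 = 1.47 km.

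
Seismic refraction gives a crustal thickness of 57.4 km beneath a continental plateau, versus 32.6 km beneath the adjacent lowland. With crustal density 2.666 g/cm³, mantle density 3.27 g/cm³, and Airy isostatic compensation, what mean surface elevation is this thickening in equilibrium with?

Excess crust Δ = 57.4 km − 32.6 km = 24.8 km, split between elevation h and root r with h + r = Δ.
Airy balance ρ_c h = (ρ_m − ρ_c) r gives r = h ρ_c/(ρ_m − ρ_c), so h (1 + ρ_c/(ρ_m − ρ_c)) = Δ, i.e. h = Δ (ρ_m − ρ_c)/ρ_m.
h = 24.8 km × 0.604/3.27 = 4.58 km.

4.58 km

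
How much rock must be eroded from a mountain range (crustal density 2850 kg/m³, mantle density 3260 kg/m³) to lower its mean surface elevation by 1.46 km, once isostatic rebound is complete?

11.6 km

Net drop Δ = e − u = e − e ρ_c/ρ_m = e (ρ_m − ρ_c)/ρ_m.
e = Δ ρ_m/(ρ_m − ρ_c) = 1.46 km × 3260/410 = 11.6 km.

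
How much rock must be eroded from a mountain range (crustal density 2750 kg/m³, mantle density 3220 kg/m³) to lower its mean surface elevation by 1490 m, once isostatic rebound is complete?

10200 m

Net drop Δ = e − u = e − e ρ_c/ρ_m = e (ρ_m − ρ_c)/ρ_m.
e = Δ ρ_m/(ρ_m − ρ_c) = 1490 m × 3220/470 = 10200 m.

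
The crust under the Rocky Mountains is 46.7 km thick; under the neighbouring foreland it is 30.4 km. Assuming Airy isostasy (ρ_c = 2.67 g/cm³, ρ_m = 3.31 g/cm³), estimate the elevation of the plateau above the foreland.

3.15 km

Excess crust Δ = 46.7 km − 30.4 km = 16.3 km, split between elevation h and root r with h + r = Δ.
Airy balance ρ_c h = (ρ_m − ρ_c) r gives r = h ρ_c/(ρ_m − ρ_c), so h (1 + ρ_c/(ρ_m − ρ_c)) = Δ, i.e. h = Δ (ρ_m − ρ_c)/ρ_m.
h = 16.3 km × 0.64/3.31 = 3.15 km.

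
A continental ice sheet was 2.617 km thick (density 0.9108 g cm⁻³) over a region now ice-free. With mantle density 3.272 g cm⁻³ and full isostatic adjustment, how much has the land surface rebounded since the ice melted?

Removing the load lets mantle flow back in; uplift u satisfies ρ_ice t = ρ_m u.
u = t ρ_ice/ρ_m = 2.617 km × 0.9108/3.272 = 0.728 km.

0.728 km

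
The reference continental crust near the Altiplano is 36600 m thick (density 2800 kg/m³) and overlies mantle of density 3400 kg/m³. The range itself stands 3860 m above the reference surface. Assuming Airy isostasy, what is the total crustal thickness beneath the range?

58500 m

Root depth r = h ρ_c / (ρ_m − ρ_c) = 3860 m × 2800 / 600 = 18010 m.
Total thickness = T + h + r = 36600 m + 3860 m + 18010 m = 58500 m.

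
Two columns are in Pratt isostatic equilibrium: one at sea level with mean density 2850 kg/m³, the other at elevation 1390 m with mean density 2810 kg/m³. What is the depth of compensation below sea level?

ρ_ref D = ρ (D + h) → D (ρ_ref − ρ) = ρ h.
D = ρ h/(ρ_ref − ρ) = 2810 × 1390 m/(2850 − 2810) = 97600 m.

97600 m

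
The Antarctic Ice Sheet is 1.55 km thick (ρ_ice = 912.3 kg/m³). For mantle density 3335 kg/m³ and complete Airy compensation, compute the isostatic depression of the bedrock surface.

In Airy isostatic equilibrium: the ice load ρ_ice t is balanced by mantle displaced below, ρ_m s.
s = t ρ_ice / ρ_m = 1.55 km × 912.3/3335 = 0.424 km.

0.424 km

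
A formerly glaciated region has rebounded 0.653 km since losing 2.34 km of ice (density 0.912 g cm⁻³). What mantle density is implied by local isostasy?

3.27 g cm⁻³

ρ_m = ρ_ice t / u = 0.912 × 2.34 km/0.653 km = 3.27 g cm⁻³.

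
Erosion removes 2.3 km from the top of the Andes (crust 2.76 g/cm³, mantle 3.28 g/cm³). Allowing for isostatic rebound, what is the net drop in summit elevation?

Rebound u = e ρ_c/ρ_m = 2.3 km × 2.76/3.28 = 1.935 km.
Net surface drop = e − u = 2.3 km − 1.935 km = e (ρ_m − ρ_c)/ρ_m = 0.365 km.

0.365 km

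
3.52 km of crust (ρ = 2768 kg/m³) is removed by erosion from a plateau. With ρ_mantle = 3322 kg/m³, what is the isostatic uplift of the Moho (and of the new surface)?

Unloading: uplift u = e ρ_c/ρ_m = 3.52 km × 2768/3322 = 2.93 km.

2.93 km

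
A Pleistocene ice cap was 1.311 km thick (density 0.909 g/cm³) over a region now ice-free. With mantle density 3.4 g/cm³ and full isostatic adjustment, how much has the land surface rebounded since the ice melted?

0.35 km

Removing the load lets mantle flow back in; uplift u satisfies ρ_ice t = ρ_m u.
u = t ρ_ice/ρ_m = 1.311 km × 0.909/3.4 = 0.35 km.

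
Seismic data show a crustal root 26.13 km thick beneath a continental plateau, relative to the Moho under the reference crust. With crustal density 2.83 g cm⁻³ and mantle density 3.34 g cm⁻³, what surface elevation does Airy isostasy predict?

Balancing pressure at the compensation depth: ρ_c h = (ρ_m − ρ_c) r.
h = r (ρ_m − ρ_c) / ρ_c = 26.13 km × (3.34 − 2.83) / 2.83 = 4.71 km.

4.71 km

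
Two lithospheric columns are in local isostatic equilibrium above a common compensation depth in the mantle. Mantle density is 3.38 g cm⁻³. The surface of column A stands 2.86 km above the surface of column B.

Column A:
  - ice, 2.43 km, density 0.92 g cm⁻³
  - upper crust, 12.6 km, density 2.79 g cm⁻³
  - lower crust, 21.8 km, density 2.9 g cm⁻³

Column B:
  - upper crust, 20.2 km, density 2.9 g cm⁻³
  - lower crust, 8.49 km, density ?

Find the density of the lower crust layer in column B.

2.85 g cm⁻³

Take the compensation level at the base of the deeper column (depth z_c below the surface of column A) and equate Σ ρ_i t_i down to z_c; mantle fills any gap and the z_c terms cancel.
Column A: 2.43×0.92 + 12.6×2.79 + 21.8×2.9 + (z_c − 36.83)×3.38
Column B: 2.86×0 + 20.2×2.9 + 8.49×ρ + (z_c − 2.86 − 28.69)×3.38
The z_c×3.38 term appears on both sides and cancels. Collect the known terms of each column as K = Σ(ρt)_known − 3.38 × (depth of known layers): K_A = 100.6096 − 3.38×36.83 = −23.8758; K_B = 58.58 − 3.38×(2.86 + 28.69) = −48.059.
Balance: K_A = K_B + 8.49×ρ, so ρ = (K_A − K_B)/8.49 = 24.1832/8.49 = 2.85 g cm⁻³.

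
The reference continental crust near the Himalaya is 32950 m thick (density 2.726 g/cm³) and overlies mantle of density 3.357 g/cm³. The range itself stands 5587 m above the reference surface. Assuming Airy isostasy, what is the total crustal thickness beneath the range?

62700 m

Root depth r = h ρ_c / (ρ_m − ρ_c) = 5587 m × 2.726 / 0.631 = 24140 m.
Total thickness = T + h + r = 32950 m + 5587 m + 24140 m = 62700 m.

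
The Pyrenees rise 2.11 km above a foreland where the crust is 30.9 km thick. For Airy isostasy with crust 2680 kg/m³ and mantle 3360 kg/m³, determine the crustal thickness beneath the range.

41.3 km

Root depth r = h ρ_c / (ρ_m − ρ_c) = 2.11 km × 2680 / 680 = 8.316 km.
Total thickness = T + h + r = 30.9 km + 2.11 km + 8.316 km = 41.3 km.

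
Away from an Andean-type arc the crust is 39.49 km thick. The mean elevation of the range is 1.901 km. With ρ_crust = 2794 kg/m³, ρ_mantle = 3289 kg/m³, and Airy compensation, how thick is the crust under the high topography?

Root depth r = h ρ_c / (ρ_m − ρ_c) = 1.901 km × 2794 / 495 = 10.73 km.
Total thickness = T + h + r = 39.49 km + 1.901 km + 10.73 km = 52.1 km.

52.1 km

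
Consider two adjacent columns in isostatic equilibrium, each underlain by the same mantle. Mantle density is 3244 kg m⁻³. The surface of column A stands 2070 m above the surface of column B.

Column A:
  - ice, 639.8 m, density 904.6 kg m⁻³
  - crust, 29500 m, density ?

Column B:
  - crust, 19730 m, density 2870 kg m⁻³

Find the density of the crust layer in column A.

Take the compensation level at the base of the deeper column (depth z_c below the surface of column A) and equate Σ ρ_i t_i down to z_c; mantle fills any gap and the z_c terms cancel.
Column A: 639.8×904.6 + 29500×ρ + (z_c − 30139.8)×3244
Column B: 2070×0 + 19730×2870 + (z_c − 2070 − 19730)×3244
The z_c×3244 term appears on both sides and cancels. Collect the known terms of each column as K = Σ(ρt)_known − 3244 × (depth of known layers): K_A = 578763.08 − 3244×30139.8 = −97194748.1; K_B = 56625100 − 3244×(2070 + 19730) = −14094100.
Balance: K_A + 29500×ρ = K_B, so ρ = (K_B − K_A)/29500 = 83100600/29500 = 2820 kg m⁻³.

2820 kg m⁻³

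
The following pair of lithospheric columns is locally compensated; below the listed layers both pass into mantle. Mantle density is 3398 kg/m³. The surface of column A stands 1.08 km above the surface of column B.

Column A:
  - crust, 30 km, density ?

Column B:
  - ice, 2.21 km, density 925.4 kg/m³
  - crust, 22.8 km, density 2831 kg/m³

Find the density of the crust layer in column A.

Take the compensation level at the base of the deeper column (depth z_c below the surface of column A) and equate Σ ρ_i t_i down to z_c; mantle fills any gap and the z_c terms cancel.
Column A: 30×ρ + (z_c − 30)×3398
Column B: 1.08×0 + 2.21×925.4 + 22.8×2831 + (z_c − 1.08 − 25.01)×3398
The z_c×3398 term appears on both sides and cancels. Collect the known terms of each column as K = Σ(ρt)_known − 3398 × (depth of known layers): K_A = 0 − 3398×30 = −101940; K_B = 66591.934 − 3398×(1.08 + 25.01) = −22061.886.
Balance: K_A + 30×ρ = K_B, so ρ = (K_B − K_A)/30 = 79878.1/30 = 2660 kg/m³.

2660 kg/m³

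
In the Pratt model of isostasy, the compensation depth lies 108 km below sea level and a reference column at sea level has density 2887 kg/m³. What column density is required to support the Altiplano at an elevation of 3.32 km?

Pratt balance: ρ_ref D = ρ (D + h).
ρ = ρ_ref D/(D + h) = 2887 × 108 km/(108 km + 3.32 km) = 2800 kg/m³.

2800 kg/m³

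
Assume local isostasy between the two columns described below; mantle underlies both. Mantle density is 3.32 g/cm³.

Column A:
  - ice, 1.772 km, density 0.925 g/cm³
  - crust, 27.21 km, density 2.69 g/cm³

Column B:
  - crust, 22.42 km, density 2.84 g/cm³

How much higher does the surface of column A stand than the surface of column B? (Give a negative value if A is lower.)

3.2 km

For any compensation level in the mantle, the mantle terms cancel and isostasy reduces to e = (Σt_A − Σt_B) − (Σ(ρt)_A − Σ(ρt)_B) / ρ_m.
Σt_A = 28.982 km; Σt_B = 22.42 km; Σ(ρt)_A = 74.834; Σ(ρt)_B = 63.6728 (in km·g/cm³).
e = (28.982 − 22.42) − (74.834 − 63.6728) / 3.32 = 3.2 km.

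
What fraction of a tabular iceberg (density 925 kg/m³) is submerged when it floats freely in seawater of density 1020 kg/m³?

Submerged fraction = ρ_obj/ρ_fluid = 925/1020 = 90.7%.

90.7%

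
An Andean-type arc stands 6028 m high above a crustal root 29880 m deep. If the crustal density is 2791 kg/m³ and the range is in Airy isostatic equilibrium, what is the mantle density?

3350 kg/m³

Airy balance: ρ_c h = (ρ_m − ρ_c) r → ρ_m = ρ_c (1 + h/r).
ρ_m = 2791 × (1 + 6028 m/29880 m) = 3350 kg/m³.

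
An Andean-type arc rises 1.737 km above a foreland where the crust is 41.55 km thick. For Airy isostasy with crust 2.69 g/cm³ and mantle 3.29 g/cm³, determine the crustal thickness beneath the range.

Root depth r = h ρ_c / (ρ_m − ρ_c) = 1.737 km × 2.69 / 0.6 = 7.788 km.
Total thickness = T + h + r = 41.55 km + 1.737 km + 7.788 km = 51.1 km.

51.1 km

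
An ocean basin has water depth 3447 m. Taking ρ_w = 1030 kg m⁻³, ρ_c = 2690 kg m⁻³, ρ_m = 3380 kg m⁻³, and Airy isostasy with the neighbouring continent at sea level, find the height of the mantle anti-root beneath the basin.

8290 m

For local isostatic compensation: replacing crust with seawater at the top is compensated by replacing crust with mantle at the base: d (ρ_c − ρ_w) = a (ρ_m − ρ_c).
a = d (ρ_c − ρ_w)/(ρ_m − ρ_c) = 3447 m × 1660/690 = 8290 m.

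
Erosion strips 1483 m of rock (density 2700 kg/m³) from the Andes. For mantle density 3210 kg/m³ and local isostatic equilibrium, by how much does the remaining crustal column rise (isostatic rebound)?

1250 m

Unloading: uplift u = e ρ_c/ρ_m = 1483 m × 2700/3210 = 1250 m.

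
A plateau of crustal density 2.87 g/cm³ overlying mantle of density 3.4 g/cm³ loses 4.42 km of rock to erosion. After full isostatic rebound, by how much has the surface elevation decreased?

Rebound u = e ρ_c/ρ_m = 4.42 km × 2.87/3.4 = 3.731 km.
Net surface drop = e − u = 4.42 km − 3.731 km = e (ρ_m − ρ_c)/ρ_m = 0.689 km.

0.689 km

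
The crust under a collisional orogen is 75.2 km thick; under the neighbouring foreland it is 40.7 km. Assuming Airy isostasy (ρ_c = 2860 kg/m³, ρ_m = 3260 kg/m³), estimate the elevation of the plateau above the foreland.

Excess crust Δ = 75.2 km − 40.7 km = 34.5 km, split between elevation h and root r with h + r = Δ.
Airy balance ρ_c h = (ρ_m − ρ_c) r gives r = h ρ_c/(ρ_m − ρ_c), so h (1 + ρ_c/(ρ_m − ρ_c)) = Δ, i.e. h = Δ (ρ_m − ρ_c)/ρ_m.
h = 34.5 km × 400/3260 = 4.23 km.

4.23 km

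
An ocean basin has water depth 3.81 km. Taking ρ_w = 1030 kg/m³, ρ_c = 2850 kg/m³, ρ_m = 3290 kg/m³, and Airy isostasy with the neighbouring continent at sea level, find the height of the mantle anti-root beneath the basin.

In Airy isostatic equilibrium: replacing crust with seawater at the top is compensated by replacing crust with mantle at the base: d (ρ_c − ρ_w) = a (ρ_m − ρ_c).
a = d (ρ_c − ρ_w)/(ρ_m − ρ_c) = 3.81 km × 1820/440 = 15.8 km.

15.8 km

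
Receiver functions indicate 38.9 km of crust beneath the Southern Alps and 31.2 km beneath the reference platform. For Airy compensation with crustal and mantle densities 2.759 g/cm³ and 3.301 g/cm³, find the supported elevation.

1.26 km

Excess crust Δ = 38.9 km − 31.2 km = 7.7 km, split between elevation h and root r with h + r = Δ.
Airy balance ρ_c h = (ρ_m − ρ_c) r gives r = h ρ_c/(ρ_m − ρ_c), so h (1 + ρ_c/(ρ_m − ρ_c)) = Δ, i.e. h = Δ (ρ_m − ρ_c)/ρ_m.
h = 7.7 km × 0.542/3.301 = 1.26 km.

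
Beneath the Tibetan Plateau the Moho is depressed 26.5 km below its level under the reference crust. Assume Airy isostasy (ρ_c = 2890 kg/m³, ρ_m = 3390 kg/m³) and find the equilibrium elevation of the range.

4.58 km

Equating mass per unit area of the two columns: ρ_c h = (ρ_m − ρ_c) r.
h = r (ρ_m − ρ_c) / ρ_c = 26.5 km × (3390 − 2890) / 2890 = 4.58 km.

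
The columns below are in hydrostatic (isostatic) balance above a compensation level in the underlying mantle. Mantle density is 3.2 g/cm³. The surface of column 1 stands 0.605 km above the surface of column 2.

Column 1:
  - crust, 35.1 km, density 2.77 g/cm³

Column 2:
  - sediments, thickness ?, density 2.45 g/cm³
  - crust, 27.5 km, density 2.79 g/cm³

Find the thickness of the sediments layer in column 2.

2.51 km

Take the compensation level at the base of the deeper column (depth z_c below the surface of column 1) and equate Σ ρ_i t_i down to z_c; mantle fills any gap and the z_c terms cancel.
Column 1: 35.1×2.77 + (z_c − 35.1)×3.2
Column 2: 0.605×0 + x×2.45 + 27.5×2.79 + (z_c − 0.605 − 27.5 − x)×3.2
The z_c×3.2 term appears on both sides and cancels. Collect the known terms of each column as K = Σ(ρt)_known − 3.2 × (depth of known layers): K_1 = 97.227 − 3.2×35.1 = −15.093; K_2 = 76.725 − 3.2×(0.605 + 27.5) = −13.211.
Balance: K_1 = K_2 − x×(3.2 − 2.45), so x = (K_2 − K_1)/(3.2 − 2.45) = 1.882/0.75 = 2.51 km.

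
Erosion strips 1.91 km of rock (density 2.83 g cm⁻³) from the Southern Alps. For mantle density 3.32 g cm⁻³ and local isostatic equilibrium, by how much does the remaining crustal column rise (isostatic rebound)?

1.63 km

Unloading: uplift u = e ρ_c/ρ_m = 1.91 km × 2.83/3.32 = 1.63 km.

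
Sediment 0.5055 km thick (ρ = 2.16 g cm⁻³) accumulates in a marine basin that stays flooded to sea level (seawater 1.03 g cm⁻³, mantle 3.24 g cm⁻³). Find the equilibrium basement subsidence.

0.258 km

Submarine loading: the sediment displaces seawater, and the subsidence is in turn flooded, so s (ρ_m − ρ_w) = t (ρ_sed − ρ_w).
s = 0.5055 km × (2.16 − 1.03) / (3.24 − 1.03) = 0.258 km.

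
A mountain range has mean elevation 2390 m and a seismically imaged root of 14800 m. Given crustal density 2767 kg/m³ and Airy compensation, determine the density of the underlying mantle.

Airy balance: ρ_c h = (ρ_m − ρ_c) r → ρ_m = ρ_c (1 + h/r).
ρ_m = 2767 × (1 + 2390 m/14800 m) = 3210 kg/m³.

3210 kg/m³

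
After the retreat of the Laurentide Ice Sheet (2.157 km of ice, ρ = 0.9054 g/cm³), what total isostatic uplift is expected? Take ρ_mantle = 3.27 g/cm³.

0.597 km

Removing the load lets mantle flow back in; uplift u satisfies ρ_ice t = ρ_m u.
u = t ρ_ice/ρ_m = 2.157 km × 0.9054/3.27 = 0.597 km.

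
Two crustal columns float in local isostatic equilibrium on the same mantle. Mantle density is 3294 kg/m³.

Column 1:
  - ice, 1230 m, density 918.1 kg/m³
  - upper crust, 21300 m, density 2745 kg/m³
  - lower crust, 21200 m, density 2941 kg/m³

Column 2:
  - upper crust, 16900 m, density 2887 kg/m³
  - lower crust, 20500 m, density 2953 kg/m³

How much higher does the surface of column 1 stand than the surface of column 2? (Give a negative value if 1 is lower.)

For any compensation level in the mantle, the mantle terms cancel and isostasy reduces to e = (Σt_1 − Σt_2) − (Σ(ρt)_1 − Σ(ρt)_2) / ρ_m.
Σt_1 = 43730 m; Σt_2 = 37400 m; Σ(ρt)_1 = 121946963; Σ(ρt)_2 = 109326800 (in m·kg/m³).
e = (43730 − 37400) − (121946963 − 109326800) / 3294 = 2500 m.

2500 m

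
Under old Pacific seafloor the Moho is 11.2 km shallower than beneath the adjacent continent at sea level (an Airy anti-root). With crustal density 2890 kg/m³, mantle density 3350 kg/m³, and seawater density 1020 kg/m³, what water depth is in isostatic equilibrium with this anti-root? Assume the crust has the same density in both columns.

2.76 km

Replacing a thickness d of crust by seawater at the top must be balanced by replacing crust with mantle at the base: d (ρ_c − ρ_w) = a (ρ_m − ρ_c).
d = a (ρ_m − ρ_c)/(ρ_c − ρ_w) = 11.2 km × 460/1870 = 2.76 km.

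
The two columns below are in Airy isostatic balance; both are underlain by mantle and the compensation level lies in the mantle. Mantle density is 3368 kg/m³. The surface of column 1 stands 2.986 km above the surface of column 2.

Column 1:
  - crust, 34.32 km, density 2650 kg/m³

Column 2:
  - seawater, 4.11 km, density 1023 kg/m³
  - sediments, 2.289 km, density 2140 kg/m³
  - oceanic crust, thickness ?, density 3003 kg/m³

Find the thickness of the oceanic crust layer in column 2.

Take the compensation level at the base of the deeper column (depth z_c below the surface of column 1) and equate Σ ρ_i t_i down to z_c; mantle fills any gap and the z_c terms cancel.
Column 1: 34.32×2650 + (z_c − 34.32)×3368
Column 2: 2.986×0 + 4.11×1023 + 2.289×2140 + x×3003 + (z_c − 2.986 − 6.399 − x)×3368
The z_c×3368 term appears on both sides and cancels. Collect the known terms of each column as K = Σ(ρt)_known − 3368 × (depth of known layers): K_1 = 90948 − 3368×34.32 = −24641.76; K_2 = 9102.99 − 3368×(2.986 + 6.399) = −22505.69.
Balance: K_1 = K_2 − x×(3368 − 3003), so x = (K_2 − K_1)/(3368 − 3003) = 2136.07/365 = 5.85 km.

5.85 km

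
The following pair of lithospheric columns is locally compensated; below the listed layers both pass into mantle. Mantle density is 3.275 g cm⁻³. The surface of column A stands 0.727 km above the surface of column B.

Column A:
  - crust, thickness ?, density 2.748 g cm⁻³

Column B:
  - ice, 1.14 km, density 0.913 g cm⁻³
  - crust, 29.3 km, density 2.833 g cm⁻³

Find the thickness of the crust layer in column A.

Take the compensation level at the base of the deeper column (depth z_c below the surface of column A) and equate Σ ρ_i t_i down to z_c; mantle fills any gap and the z_c terms cancel.
Column A: x×2.748 + (z_c − 0 − x)×3.275
Column B: 0.727×0 + 1.14×0.913 + 29.3×2.833 + (z_c − 0.727 − 30.44)×3.275
The z_c×3.275 term appears on both sides and cancels. Collect the known terms of each column as K = Σ(ρt)_known − 3.275 × (depth of known layers): K_A = 0 − 3.275×0 = 0; K_B = 84.04772 − 3.275×(0.727 + 30.44) = −18.024205.
Balance: K_A − x×(3.275 − 2.748) = K_B, so x = (K_A − K_B)/(3.275 − 2.748) = 18.0242/0.527 = 34.2 km.

34.2 km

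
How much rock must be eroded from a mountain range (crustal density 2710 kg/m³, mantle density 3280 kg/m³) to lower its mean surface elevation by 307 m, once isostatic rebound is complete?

1770 m

Net drop Δ = e − u = e − e ρ_c/ρ_m = e (ρ_m − ρ_c)/ρ_m.
e = Δ ρ_m/(ρ_m − ρ_c) = 307 m × 3280/570 = 1770 m.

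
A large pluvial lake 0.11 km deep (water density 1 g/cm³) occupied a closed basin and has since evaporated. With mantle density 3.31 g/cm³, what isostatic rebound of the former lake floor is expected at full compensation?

0.0332 km

u = d ρ_w/ρ_m = 0.11 km × 1/3.31 = 0.0332 km.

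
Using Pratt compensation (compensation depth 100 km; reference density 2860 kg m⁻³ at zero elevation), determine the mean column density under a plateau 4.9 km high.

Pratt balance: ρ_ref D = ρ (D + h).
ρ = ρ_ref D/(D + h) = 2860 × 100 km/(100 km + 4.9 km) = 2730 kg m⁻³.

2730 kg m⁻³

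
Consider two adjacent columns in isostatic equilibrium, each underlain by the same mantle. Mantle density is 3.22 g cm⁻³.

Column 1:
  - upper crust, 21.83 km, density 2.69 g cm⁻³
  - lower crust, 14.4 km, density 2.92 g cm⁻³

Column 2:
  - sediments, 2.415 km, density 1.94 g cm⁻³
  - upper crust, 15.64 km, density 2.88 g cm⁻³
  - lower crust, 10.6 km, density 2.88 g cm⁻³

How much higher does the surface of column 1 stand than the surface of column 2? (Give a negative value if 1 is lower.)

1.2 km

For any compensation level in the mantle, the mantle terms cancel and isostasy reduces to e = (Σt_1 − Σt_2) − (Σ(ρt)_1 − Σ(ρt)_2) / ρ_m.
Σt_1 = 36.23 km; Σt_2 = 28.655 km; Σ(ρt)_1 = 100.7707; Σ(ρt)_2 = 80.2563 (in km·g cm⁻³).
e = (36.23 − 28.655) − (100.7707 − 80.2563) / 3.22 = 1.2 km.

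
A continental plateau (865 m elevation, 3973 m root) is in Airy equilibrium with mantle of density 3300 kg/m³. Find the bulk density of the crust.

2710 kg/m³

ρ_c h = (ρ_m − ρ_c) r → ρ_c (h + r) = ρ_m r → ρ_c = ρ_m r / (h + r).
ρ_c = 3300 × 3973 m / (865 m + 3973 m) = 2710 kg/m³.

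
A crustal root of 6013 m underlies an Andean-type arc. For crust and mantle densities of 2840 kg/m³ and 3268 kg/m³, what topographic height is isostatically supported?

906 m

Equating mass per unit area of the two columns: ρ_c h = (ρ_m − ρ_c) r.
h = r (ρ_m − ρ_c) / ρ_c = 6013 m × (3268 − 2840) / 2840 = 906 m.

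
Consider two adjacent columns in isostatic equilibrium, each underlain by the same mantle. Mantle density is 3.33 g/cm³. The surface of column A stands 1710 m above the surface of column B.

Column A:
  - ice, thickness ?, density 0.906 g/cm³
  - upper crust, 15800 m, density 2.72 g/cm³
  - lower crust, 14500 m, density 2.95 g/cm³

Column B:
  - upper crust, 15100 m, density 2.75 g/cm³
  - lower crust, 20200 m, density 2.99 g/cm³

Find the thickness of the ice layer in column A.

Take the compensation level at the base of the deeper column (depth z_c below the surface of column A) and equate Σ ρ_i t_i down to z_c; mantle fills any gap and the z_c terms cancel.
Column A: x×0.906 + 15800×2.72 + 14500×2.95 + (z_c − 30300 − x)×3.33
Column B: 1710×0 + 15100×2.75 + 20200×2.99 + (z_c − 1710 − 35300)×3.33
The z_c×3.33 term appears on both sides and cancels. Collect the known terms of each column as K = Σ(ρt)_known − 3.33 × (depth of known layers): K_A = 85751 − 3.33×30300 = −15148; K_B = 101923 − 3.33×(1710 + 35300) = −21320.3.
Balance: K_A − x×(3.33 − 0.906) = K_B, so x = (K_A − K_B)/(3.33 − 0.906) = 6172.3/2.424 = 2550 m.

2550 m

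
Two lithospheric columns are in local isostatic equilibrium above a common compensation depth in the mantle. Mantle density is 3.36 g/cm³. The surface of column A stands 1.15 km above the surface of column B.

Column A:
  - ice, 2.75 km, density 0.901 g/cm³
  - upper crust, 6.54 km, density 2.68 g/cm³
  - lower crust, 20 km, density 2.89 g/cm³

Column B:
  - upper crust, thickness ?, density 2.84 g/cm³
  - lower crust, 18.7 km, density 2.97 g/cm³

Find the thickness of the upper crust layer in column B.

18.2 km

Take the compensation level at the base of the deeper column (depth z_c below the surface of column A) and equate Σ ρ_i t_i down to z_c; mantle fills any gap and the z_c terms cancel.
Column A: 2.75×0.901 + 6.54×2.68 + 20×2.89 + (z_c − 29.29)×3.36
Column B: 1.15×0 + x×2.84 + 18.7×2.97 + (z_c − 1.15 − 18.7 − x)×3.36
The z_c×3.36 term appears on both sides and cancels. Collect the known terms of each column as K = Σ(ρt)_known − 3.36 × (depth of known layers): K_A = 77.80495 − 3.36×29.29 = −20.60945; K_B = 55.539 − 3.36×(1.15 + 18.7) = −11.157.
Balance: K_A = K_B − x×(3.36 − 2.84), so x = (K_B − K_A)/(3.36 − 2.84) = 9.45245/0.52 = 18.2 km.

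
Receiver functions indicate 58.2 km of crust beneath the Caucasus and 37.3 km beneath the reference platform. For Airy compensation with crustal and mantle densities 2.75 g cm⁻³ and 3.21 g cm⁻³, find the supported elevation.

Excess crust Δ = 58.2 km − 37.3 km = 20.9 km, split between elevation h and root r with h + r = Δ.
Airy balance ρ_c h = (ρ_m − ρ_c) r gives r = h ρ_c/(ρ_m − ρ_c), so h (1 + ρ_c/(ρ_m − ρ_c)) = Δ, i.e. h = Δ (ρ_m − ρ_c)/ρ_m.
h = 20.9 km × 0.46/3.21 = 3 km.

3 km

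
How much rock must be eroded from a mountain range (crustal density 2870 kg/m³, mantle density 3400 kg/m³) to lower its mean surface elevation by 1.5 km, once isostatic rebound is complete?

9.62 km

Net drop Δ = e − u = e − e ρ_c/ρ_m = e (ρ_m − ρ_c)/ρ_m.
e = Δ ρ_m/(ρ_m − ρ_c) = 1.5 km × 3400/530 = 9.62 km.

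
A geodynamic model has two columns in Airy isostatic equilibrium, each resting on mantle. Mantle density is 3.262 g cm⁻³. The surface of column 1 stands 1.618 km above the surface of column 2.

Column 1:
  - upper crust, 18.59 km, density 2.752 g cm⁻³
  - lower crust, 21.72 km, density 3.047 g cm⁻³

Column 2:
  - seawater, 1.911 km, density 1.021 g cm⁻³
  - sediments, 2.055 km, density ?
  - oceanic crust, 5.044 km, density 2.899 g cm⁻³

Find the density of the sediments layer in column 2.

Take the compensation level at the base of the deeper column (depth z_c below the surface of column 1) and equate Σ ρ_i t_i down to z_c; mantle fills any gap and the z_c terms cancel.
Column 1: 18.59×2.752 + 21.72×3.047 + (z_c − 40.31)×3.262
Column 2: 1.618×0 + 1.911×1.021 + 2.055×ρ + 5.044×2.899 + (z_c − 1.618 − 9.01)×3.262
The z_c×3.262 term appears on both sides and cancels. Collect the known terms of each column as K = Σ(ρt)_known − 3.262 × (depth of known layers): K_1 = 117.34052 − 3.262×40.31 = −14.1507; K_2 = 16.573687 − 3.262×(1.618 + 9.01) = −18.094849.
Balance: K_1 = K_2 + 2.055×ρ, so ρ = (K_1 − K_2)/2.055 = 3.94415/2.055 = 1.92 g cm⁻³.

1.92 g cm⁻³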